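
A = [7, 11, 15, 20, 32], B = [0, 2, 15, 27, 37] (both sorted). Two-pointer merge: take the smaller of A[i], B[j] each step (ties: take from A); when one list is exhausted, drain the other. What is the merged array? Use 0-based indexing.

[0, 2, 7, 11, 15, 15, 20, 27, 32, 37]

[i=0,j=0] A[i]=7>B[j]=0 take 0 → j++
[i=0,j=1] A[i]=7>B[j]=2 take 2 → j++
[i=0,j=2] A[i]=7<=B[j]=15 take 7 → i++
[i=1,j=2] A[i]=11<=B[j]=15 take 11 → i++
[i=2,j=2] A[i]=15<=B[j]=15 take 15 → i++
[i=3,j=2] A[i]=20>B[j]=15 take 15 → j++
[i=3,j=3] A[i]=20<=B[j]=27 take 20 → i++
[i=4,j=3] A[i]=32>B[j]=27 take 27 → j++
[i=4,j=4] A[i]=32<=B[j]=37 take 32 → i++
[i=5,j=4] A done, take B[j]=37 → j++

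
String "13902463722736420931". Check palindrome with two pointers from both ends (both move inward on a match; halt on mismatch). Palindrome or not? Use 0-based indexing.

[0,19] '1'=='1' → l++,r--
[1,18] '3'=='3' → l++,r--
[2,17] '9'=='9' → l++,r--
[3,16] '0'=='0' → l++,r--
[4,15] '2'=='2' → l++,r--
[5,14] '4'=='4' → l++,r--
[6,13] '6'=='6' → l++,r--
[7,12] '3'=='3' → l++,r--
[8,11] '7'=='7' → l++,r--
[9,10] '2'=='2' → l++,r--

palindrome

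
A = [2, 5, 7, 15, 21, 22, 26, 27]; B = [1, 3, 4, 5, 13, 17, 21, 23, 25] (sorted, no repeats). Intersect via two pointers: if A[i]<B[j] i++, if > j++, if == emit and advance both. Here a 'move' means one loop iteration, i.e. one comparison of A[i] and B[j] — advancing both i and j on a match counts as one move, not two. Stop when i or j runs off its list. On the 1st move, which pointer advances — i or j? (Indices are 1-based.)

j

[i=1,j=1] 2>1 → j++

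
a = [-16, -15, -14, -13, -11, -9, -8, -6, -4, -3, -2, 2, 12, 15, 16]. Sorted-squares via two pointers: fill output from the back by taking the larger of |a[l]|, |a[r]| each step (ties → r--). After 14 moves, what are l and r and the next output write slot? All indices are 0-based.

l=0 r=14: |-16|<=|16| out[14]=256, r--
l=0 r=13: |-16|>|15| out[13]=256, l++
l=1 r=13: |-15|<=|15| out[12]=225, r--
l=1 r=12: |-15|>|12| out[11]=225, l++
l=2 r=12: |-14|>|12| out[10]=196, l++
l=3 r=12: |-13|>|12| out[9]=169, l++
l=4 r=12: |-11|<=|12| out[8]=144, r--
l=4 r=11: |-11|>|2| out[7]=121, l++
l=5 r=11: |-9|>|2| out[6]=81, l++
l=6 r=11: |-8|>|2| out[5]=64, l++
l=7 r=11: |-6|>|2| out[4]=36, l++
l=8 r=11: |-4|>|2| out[3]=16, l++
l=9 r=11: |-3|>|2| out[2]=9, l++
l=10 r=11: |-2|<=|2| out[1]=4, r--

l=10, r=10, next write slot=0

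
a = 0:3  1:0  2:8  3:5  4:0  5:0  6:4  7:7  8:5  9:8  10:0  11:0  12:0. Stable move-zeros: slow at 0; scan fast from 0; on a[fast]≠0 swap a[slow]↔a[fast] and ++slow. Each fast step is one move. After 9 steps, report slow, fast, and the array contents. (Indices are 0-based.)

slow=6, fast=9, a=[3, 8, 5, 4, 7, 5, 0, 0, 0, 8, 0, 0, 0]

slow=0 fast=0: a[fast]=3≠0 swap→a[0]=3, slow++,fast++
slow=1 fast=1: a[fast]=0, fast++
slow=1 fast=2: a[fast]=8≠0 swap→a[1]=8, slow++,fast++
slow=2 fast=3: a[fast]=5≠0 swap→a[2]=5, slow++,fast++
slow=3 fast=4: a[fast]=0, fast++
slow=3 fast=5: a[fast]=0, fast++
slow=3 fast=6: a[fast]=4≠0 swap→a[3]=4, slow++,fast++
slow=4 fast=7: a[fast]=7≠0 swap→a[4]=7, slow++,fast++
slow=5 fast=8: a[fast]=5≠0 swap→a[5]=5, slow++,fast++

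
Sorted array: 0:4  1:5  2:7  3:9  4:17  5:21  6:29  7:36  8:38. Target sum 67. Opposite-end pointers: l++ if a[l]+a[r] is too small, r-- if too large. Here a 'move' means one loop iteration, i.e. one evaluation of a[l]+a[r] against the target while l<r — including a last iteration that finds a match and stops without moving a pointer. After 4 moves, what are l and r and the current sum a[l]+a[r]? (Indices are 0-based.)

[0,8] 4+38=42 <67 → l++
[1,8] 5+38=43 <67 → l++
[2,8] 7+38=45 <67 → l++
[3,8] 9+38=47 <67 → l++

l=4, r=8, sum=55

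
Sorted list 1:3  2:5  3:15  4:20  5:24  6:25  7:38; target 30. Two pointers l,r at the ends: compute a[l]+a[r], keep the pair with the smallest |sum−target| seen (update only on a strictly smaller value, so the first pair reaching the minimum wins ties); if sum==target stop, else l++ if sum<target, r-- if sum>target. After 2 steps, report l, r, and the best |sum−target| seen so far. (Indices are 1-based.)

l=2, r=6, best |Δ|=2

[1,7] 3+38=41 d=11 * → r--
[1,6] 3+25=28 d=2 * → l++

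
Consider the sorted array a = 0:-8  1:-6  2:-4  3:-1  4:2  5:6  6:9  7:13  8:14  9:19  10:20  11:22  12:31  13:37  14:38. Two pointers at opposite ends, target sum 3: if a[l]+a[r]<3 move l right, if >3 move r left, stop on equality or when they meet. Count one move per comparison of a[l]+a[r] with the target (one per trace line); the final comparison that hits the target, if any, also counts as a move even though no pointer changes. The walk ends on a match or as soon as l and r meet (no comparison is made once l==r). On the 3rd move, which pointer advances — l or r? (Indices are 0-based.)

[0,14] -8+38=30 >3 → r--
[0,13] -8+37=29 >3 → r--
[0,12] -8+31=23 >3 → r--

r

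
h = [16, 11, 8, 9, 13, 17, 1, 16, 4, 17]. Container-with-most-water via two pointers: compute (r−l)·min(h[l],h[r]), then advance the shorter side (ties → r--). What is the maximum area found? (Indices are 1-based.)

max area = 144

l=1 r=10: min(16,17)*9=144 best=144 *, l++
l=2 r=10: min(11,17)*8=88 best=144, l++
l=3 r=10: min(8,17)*7=56 best=144, l++
l=4 r=10: min(9,17)*6=54 best=144, l++
l=5 r=10: min(13,17)*5=65 best=144, l++
l=6 r=10: min(17,17)*4=68 best=144, r--
l=6 r=9: min(17,4)*3=12 best=144, r--
l=6 r=8: min(17,16)*2=32 best=144, r--
l=6 r=7: min(17,1)*1=1 best=144, r--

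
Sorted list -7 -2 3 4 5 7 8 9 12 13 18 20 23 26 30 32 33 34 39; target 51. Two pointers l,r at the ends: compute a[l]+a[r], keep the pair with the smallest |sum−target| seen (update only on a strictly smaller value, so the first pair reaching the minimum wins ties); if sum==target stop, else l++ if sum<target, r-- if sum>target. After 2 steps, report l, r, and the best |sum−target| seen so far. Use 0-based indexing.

[0,18] -7+39=32 d=19 * → l++
[1,18] -2+39=37 d=14 * → l++

l=2, r=18, best |Δ|=14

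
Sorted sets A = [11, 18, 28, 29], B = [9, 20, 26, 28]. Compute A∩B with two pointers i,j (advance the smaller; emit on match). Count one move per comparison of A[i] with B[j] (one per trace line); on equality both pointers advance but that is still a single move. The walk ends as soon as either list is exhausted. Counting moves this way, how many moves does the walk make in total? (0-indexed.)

[i=0,j=0] 11>9 → j++
[i=0,j=1] 11<20 → i++
[i=1,j=1] 18<20 → i++
[i=2,j=1] 28>20 → j++
[i=2,j=2] 28>26 → j++
[i=2,j=3] 28==28 emit → i++,j++

6 moves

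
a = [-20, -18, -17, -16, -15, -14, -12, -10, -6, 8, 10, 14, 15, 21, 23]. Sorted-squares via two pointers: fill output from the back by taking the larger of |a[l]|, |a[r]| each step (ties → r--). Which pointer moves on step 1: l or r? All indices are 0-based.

[0,14] |-20|<=|23| out[14]=529 → r--

r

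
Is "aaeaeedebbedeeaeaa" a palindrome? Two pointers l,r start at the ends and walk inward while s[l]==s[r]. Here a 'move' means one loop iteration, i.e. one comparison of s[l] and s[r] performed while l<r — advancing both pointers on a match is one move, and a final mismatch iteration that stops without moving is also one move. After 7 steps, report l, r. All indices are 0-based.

l=0 r=17: 'a'=='a', l++,r--
l=1 r=16: 'a'=='a', l++,r--
l=2 r=15: 'e'=='e', l++,r--
l=3 r=14: 'a'=='a', l++,r--
l=4 r=13: 'e'=='e', l++,r--
l=5 r=12: 'e'=='e', l++,r--
l=6 r=11: 'd'=='d', l++,r--

l=7, r=10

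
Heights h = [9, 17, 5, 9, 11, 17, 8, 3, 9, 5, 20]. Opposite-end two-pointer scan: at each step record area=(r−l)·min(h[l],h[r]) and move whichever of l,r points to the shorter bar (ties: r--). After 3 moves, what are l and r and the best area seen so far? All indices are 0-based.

l=3, r=10, best area=153

l=0 r=10: min(9,20)*10=90 best=90 *, l++
l=1 r=10: min(17,20)*9=153 best=153 *, l++
l=2 r=10: min(5,20)*8=40 best=153, l++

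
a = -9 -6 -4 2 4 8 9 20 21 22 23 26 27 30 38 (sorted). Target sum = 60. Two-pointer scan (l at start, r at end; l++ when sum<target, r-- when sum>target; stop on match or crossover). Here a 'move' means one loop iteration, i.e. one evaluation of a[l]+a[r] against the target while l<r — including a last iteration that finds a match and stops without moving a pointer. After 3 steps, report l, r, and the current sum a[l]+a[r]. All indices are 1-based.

l=4, r=15, sum=40

l=1 r=15: -9+38=29 <60, l++
l=2 r=15: -6+38=32 <60, l++
l=3 r=15: -4+38=34 <60, l++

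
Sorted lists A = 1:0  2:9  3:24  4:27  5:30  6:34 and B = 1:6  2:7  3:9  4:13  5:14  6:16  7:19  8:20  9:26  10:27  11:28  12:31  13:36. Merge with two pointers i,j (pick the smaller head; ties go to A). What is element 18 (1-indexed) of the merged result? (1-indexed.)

merged[18] = 34

i=1 j=1: A[i]=0<=B[j]=6 take 0, i++
i=2 j=1: A[i]=9>B[j]=6 take 6, j++
i=2 j=2: A[i]=9>B[j]=7 take 7, j++
i=2 j=3: A[i]=9<=B[j]=9 take 9, i++
i=3 j=3: A[i]=24>B[j]=9 take 9, j++
i=3 j=4: A[i]=24>B[j]=13 take 13, j++
i=3 j=5: A[i]=24>B[j]=14 take 14, j++
i=3 j=6: A[i]=24>B[j]=16 take 16, j++
i=3 j=7: A[i]=24>B[j]=19 take 19, j++
i=3 j=8: A[i]=24>B[j]=20 take 20, j++
i=3 j=9: A[i]=24<=B[j]=26 take 24, i++
i=4 j=9: A[i]=27>B[j]=26 take 26, j++
i=4 j=10: A[i]=27<=B[j]=27 take 27, i++
i=5 j=10: A[i]=30>B[j]=27 take 27, j++
i=5 j=11: A[i]=30>B[j]=28 take 28, j++
i=5 j=12: A[i]=30<=B[j]=31 take 30, i++
i=6 j=12: A[i]=34>B[j]=31 take 31, j++
i=6 j=13: A[i]=34<=B[j]=36 take 34, i++
i=7 j=13: A done, take B[j]=36, j++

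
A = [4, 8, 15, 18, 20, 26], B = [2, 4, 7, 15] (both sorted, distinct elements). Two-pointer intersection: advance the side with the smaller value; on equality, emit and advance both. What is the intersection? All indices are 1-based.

intersection = [4, 15]

i=1 j=1: 4>2, j++
i=1 j=2: 4==4 emit, i++,j++
i=2 j=3: 8>7, j++
i=2 j=4: 8<15, i++
i=3 j=4: 15==15 emit, i++,j++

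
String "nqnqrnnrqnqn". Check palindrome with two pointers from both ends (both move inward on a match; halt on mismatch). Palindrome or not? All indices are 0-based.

[0,11] 'n'=='n' → l++,r--
[1,10] 'q'=='q' → l++,r--
[2,9] 'n'=='n' → l++,r--
[3,8] 'q'=='q' → l++,r--
[4,7] 'r'=='r' → l++,r--
[5,6] 'n'=='n' → l++,r--

palindrome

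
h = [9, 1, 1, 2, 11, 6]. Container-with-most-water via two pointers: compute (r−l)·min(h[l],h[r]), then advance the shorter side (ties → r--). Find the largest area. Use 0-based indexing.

max area = 36

[0,5] min(9,6)*5=30 best=30 * → r--
[0,4] min(9,11)*4=36 best=36 * → l++
[1,4] min(1,11)*3=3 best=36 → l++
[2,4] min(1,11)*2=2 best=36 → l++
[3,4] min(2,11)*1=2 best=36 → l++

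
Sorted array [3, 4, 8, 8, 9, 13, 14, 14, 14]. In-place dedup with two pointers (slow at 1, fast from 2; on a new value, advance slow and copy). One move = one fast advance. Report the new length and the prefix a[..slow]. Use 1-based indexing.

length 6; prefix = [3, 4, 8, 9, 13, 14]

slow=1 fast=2: a[fast]=4≠a[slow]=3 write a[2]=4, slow++,fast++
slow=2 fast=3: a[fast]=8≠a[slow]=4 write a[3]=8, slow++,fast++
slow=3 fast=4: a[fast]=8=a[slow] dup, fast++
slow=3 fast=5: a[fast]=9≠a[slow]=8 write a[4]=9, slow++,fast++
slow=4 fast=6: a[fast]=13≠a[slow]=9 write a[5]=13, slow++,fast++
slow=5 fast=7: a[fast]=14≠a[slow]=13 write a[6]=14, slow++,fast++
slow=6 fast=8: a[fast]=14=a[slow] dup, fast++
slow=6 fast=9: a[fast]=14=a[slow] dup, fast++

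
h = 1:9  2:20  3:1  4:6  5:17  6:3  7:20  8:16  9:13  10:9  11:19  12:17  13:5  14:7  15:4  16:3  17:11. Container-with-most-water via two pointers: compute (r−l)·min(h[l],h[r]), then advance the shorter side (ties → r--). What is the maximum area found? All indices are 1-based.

l=1 r=17: min(9,11)*16=144 best=144 *, l++
l=2 r=17: min(20,11)*15=165 best=165 *, r--
l=2 r=16: min(20,3)*14=42 best=165, r--
l=2 r=15: min(20,4)*13=52 best=165, r--
l=2 r=14: min(20,7)*12=84 best=165, r--
l=2 r=13: min(20,5)*11=55 best=165, r--
l=2 r=12: min(20,17)*10=170 best=170 *, r--
l=2 r=11: min(20,19)*9=171 best=171 *, r--
l=2 r=10: min(20,9)*8=72 best=171, r--
l=2 r=9: min(20,13)*7=91 best=171, r--
l=2 r=8: min(20,16)*6=96 best=171, r--
l=2 r=7: min(20,20)*5=100 best=171, r--
l=2 r=6: min(20,3)*4=12 best=171, r--
l=2 r=5: min(20,17)*3=51 best=171, r--
l=2 r=4: min(20,6)*2=12 best=171, r--
l=2 r=3: min(20,1)*1=1 best=171, r--

max area = 171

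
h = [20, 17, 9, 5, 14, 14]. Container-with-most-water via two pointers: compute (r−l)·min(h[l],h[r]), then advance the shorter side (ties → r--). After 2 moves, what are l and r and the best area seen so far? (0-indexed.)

[0,5] min(20,14)*5=70 best=70 * → r--
[0,4] min(20,14)*4=56 best=70 → r--

l=0, r=3, best area=70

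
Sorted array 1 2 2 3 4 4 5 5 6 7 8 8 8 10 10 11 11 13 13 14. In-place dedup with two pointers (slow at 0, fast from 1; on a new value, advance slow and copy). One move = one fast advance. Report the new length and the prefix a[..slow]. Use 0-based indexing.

slow=0 fast=1: a[fast]=2≠a[slow]=1 write a[1]=2, slow++,fast++
slow=1 fast=2: a[fast]=2=a[slow] dup, fast++
slow=1 fast=3: a[fast]=3≠a[slow]=2 write a[2]=3, slow++,fast++
slow=2 fast=4: a[fast]=4≠a[slow]=3 write a[3]=4, slow++,fast++
slow=3 fast=5: a[fast]=4=a[slow] dup, fast++
slow=3 fast=6: a[fast]=5≠a[slow]=4 write a[4]=5, slow++,fast++
slow=4 fast=7: a[fast]=5=a[slow] dup, fast++
slow=4 fast=8: a[fast]=6≠a[slow]=5 write a[5]=6, slow++,fast++
slow=5 fast=9: a[fast]=7≠a[slow]=6 write a[6]=7, slow++,fast++
slow=6 fast=10: a[fast]=8≠a[slow]=7 write a[7]=8, slow++,fast++
slow=7 fast=11: a[fast]=8=a[slow] dup, fast++
slow=7 fast=12: a[fast]=8=a[slow] dup, fast++
slow=7 fast=13: a[fast]=10≠a[slow]=8 write a[8]=10, slow++,fast++
slow=8 fast=14: a[fast]=10=a[slow] dup, fast++
slow=8 fast=15: a[fast]=11≠a[slow]=10 write a[9]=11, slow++,fast++
slow=9 fast=16: a[fast]=11=a[slow] dup, fast++
slow=9 fast=17: a[fast]=13≠a[slow]=11 write a[10]=13, slow++,fast++
slow=10 fast=18: a[fast]=13=a[slow] dup, fast++
slow=10 fast=19: a[fast]=14≠a[slow]=13 write a[11]=14, slow++,fast++

length 12; prefix = [1, 2, 3, 4, 5, 6, 7, 8, 10, 11, 13, 14]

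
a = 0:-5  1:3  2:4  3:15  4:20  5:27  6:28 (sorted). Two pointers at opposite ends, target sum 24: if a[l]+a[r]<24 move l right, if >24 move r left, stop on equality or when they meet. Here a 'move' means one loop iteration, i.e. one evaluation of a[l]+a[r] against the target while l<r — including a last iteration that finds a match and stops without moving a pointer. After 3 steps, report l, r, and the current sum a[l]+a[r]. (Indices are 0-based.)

l=0 r=6: -5+28=23 <24, l++
l=1 r=6: 3+28=31 >24, r--
l=1 r=5: 3+27=30 >24, r--

l=1, r=4, sum=23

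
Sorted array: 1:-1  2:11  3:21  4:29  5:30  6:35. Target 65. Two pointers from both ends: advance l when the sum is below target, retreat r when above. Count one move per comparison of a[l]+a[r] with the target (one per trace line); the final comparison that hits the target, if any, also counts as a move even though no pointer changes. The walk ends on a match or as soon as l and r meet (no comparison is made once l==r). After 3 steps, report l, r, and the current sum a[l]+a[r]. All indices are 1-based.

l=1 r=6: -1+35=34 <65, l++
l=2 r=6: 11+35=46 <65, l++
l=3 r=6: 21+35=56 <65, l++

l=4, r=6, sum=64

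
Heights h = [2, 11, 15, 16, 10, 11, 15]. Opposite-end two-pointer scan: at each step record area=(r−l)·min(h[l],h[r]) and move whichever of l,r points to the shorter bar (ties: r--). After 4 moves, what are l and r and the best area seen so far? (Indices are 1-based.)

l=3, r=5, best area=60

l=1 r=7: min(2,15)*6=12 best=12 *, l++
l=2 r=7: min(11,15)*5=55 best=55 *, l++
l=3 r=7: min(15,15)*4=60 best=60 *, r--
l=3 r=6: min(15,11)*3=33 best=60, r--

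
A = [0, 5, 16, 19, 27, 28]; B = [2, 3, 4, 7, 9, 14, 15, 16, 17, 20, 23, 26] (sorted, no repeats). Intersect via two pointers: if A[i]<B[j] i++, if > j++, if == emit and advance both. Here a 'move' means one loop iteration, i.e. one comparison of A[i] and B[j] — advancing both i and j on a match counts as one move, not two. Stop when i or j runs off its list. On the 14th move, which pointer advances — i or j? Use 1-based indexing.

j

i=1 j=1: 0<2, i++
i=2 j=1: 5>2, j++
i=2 j=2: 5>3, j++
i=2 j=3: 5>4, j++
i=2 j=4: 5<7, i++
i=3 j=4: 16>7, j++
i=3 j=5: 16>9, j++
i=3 j=6: 16>14, j++
i=3 j=7: 16>15, j++
i=3 j=8: 16==16 emit, i++,j++
i=4 j=9: 19>17, j++
i=4 j=10: 19<20, i++
i=5 j=10: 27>20, j++
i=5 j=11: 27>23, j++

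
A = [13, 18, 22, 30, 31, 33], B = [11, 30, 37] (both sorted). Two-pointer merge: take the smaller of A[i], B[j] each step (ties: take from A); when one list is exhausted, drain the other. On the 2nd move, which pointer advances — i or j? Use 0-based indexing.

i

i=0 j=0: A[i]=13>B[j]=11 take 11, j++
i=0 j=1: A[i]=13<=B[j]=30 take 13, i++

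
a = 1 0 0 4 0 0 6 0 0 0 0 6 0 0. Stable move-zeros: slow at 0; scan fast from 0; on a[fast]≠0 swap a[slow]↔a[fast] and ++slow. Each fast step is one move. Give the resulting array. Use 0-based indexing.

slow=0 fast=0: a[fast]=1≠0 swap→a[0]=1, slow++,fast++
slow=1 fast=1: a[fast]=0, fast++
slow=1 fast=2: a[fast]=0, fast++
slow=1 fast=3: a[fast]=4≠0 swap→a[1]=4, slow++,fast++
slow=2 fast=4: a[fast]=0, fast++
slow=2 fast=5: a[fast]=0, fast++
slow=2 fast=6: a[fast]=6≠0 swap→a[2]=6, slow++,fast++
slow=3 fast=7: a[fast]=0, fast++
slow=3 fast=8: a[fast]=0, fast++
slow=3 fast=9: a[fast]=0, fast++
slow=3 fast=10: a[fast]=0, fast++
slow=3 fast=11: a[fast]=6≠0 swap→a[3]=6, slow++,fast++
slow=4 fast=12: a[fast]=0, fast++
slow=4 fast=13: a[fast]=0, fast++

[1, 4, 6, 6, 0, 0, 0, 0, 0, 0, 0, 0, 0, 0]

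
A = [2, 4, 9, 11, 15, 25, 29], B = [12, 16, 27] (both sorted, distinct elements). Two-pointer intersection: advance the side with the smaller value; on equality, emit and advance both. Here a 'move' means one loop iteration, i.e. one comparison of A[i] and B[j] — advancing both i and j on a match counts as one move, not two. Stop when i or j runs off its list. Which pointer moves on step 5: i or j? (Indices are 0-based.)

j

[i=0,j=0] 2<12 → i++
[i=1,j=0] 4<12 → i++
[i=2,j=0] 9<12 → i++
[i=3,j=0] 11<12 → i++
[i=4,j=0] 15>12 → j++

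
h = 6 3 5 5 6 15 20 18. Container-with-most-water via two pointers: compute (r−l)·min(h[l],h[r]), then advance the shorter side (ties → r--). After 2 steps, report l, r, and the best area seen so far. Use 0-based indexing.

l=2, r=7, best area=42

[0,7] min(6,18)*7=42 best=42 * → l++
[1,7] min(3,18)*6=18 best=42 → l++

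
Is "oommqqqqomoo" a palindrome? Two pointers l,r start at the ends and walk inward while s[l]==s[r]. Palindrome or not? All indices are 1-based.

not a palindrome (mismatch at 4,9)

l=1 r=12: 'o'=='o', l++,r--
l=2 r=11: 'o'=='o', l++,r--
l=3 r=10: 'm'=='m', l++,r--
l=4 r=9: 'm'!='o', stop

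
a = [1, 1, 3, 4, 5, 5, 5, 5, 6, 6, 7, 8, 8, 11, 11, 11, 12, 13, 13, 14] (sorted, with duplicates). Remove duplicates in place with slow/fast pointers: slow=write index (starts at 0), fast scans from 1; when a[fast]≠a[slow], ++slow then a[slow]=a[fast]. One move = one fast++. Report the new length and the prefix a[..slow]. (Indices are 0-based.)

length 11; prefix = [1, 3, 4, 5, 6, 7, 8, 11, 12, 13, 14]

(s=0,f=1) a[fast]=1=a[slow] dup → fast++
(s=0,f=2) a[fast]=3≠a[slow]=1 write a[1]=3 → slow++,fast++
(s=1,f=3) a[fast]=4≠a[slow]=3 write a[2]=4 → slow++,fast++
(s=2,f=4) a[fast]=5≠a[slow]=4 write a[3]=5 → slow++,fast++
(s=3,f=5) a[fast]=5=a[slow] dup → fast++
(s=3,f=6) a[fast]=5=a[slow] dup → fast++
(s=3,f=7) a[fast]=5=a[slow] dup → fast++
(s=3,f=8) a[fast]=6≠a[slow]=5 write a[4]=6 → slow++,fast++
(s=4,f=9) a[fast]=6=a[slow] dup → fast++
(s=4,f=10) a[fast]=7≠a[slow]=6 write a[5]=7 → slow++,fast++
(s=5,f=11) a[fast]=8≠a[slow]=7 write a[6]=8 → slow++,fast++
(s=6,f=12) a[fast]=8=a[slow] dup → fast++
(s=6,f=13) a[fast]=11≠a[slow]=8 write a[7]=11 → slow++,fast++
(s=7,f=14) a[fast]=11=a[slow] dup → fast++
(s=7,f=15) a[fast]=11=a[slow] dup → fast++
(s=7,f=16) a[fast]=12≠a[slow]=11 write a[8]=12 → slow++,fast++
(s=8,f=17) a[fast]=13≠a[slow]=12 write a[9]=13 → slow++,fast++
(s=9,f=18) a[fast]=13=a[slow] dup → fast++
(s=9,f=19) a[fast]=14≠a[slow]=13 write a[10]=14 → slow++,fast++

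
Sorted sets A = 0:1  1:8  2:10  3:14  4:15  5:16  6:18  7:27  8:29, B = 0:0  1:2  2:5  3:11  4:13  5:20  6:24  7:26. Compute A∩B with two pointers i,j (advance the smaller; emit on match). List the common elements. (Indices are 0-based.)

i=0 j=0: 1>0, j++
i=0 j=1: 1<2, i++
i=1 j=1: 8>2, j++
i=1 j=2: 8>5, j++
i=1 j=3: 8<11, i++
i=2 j=3: 10<11, i++
i=3 j=3: 14>11, j++
i=3 j=4: 14>13, j++
i=3 j=5: 14<20, i++
i=4 j=5: 15<20, i++
i=5 j=5: 16<20, i++
i=6 j=5: 18<20, i++
i=7 j=5: 27>20, j++
i=7 j=6: 27>24, j++
i=7 j=7: 27>26, j++

intersection = []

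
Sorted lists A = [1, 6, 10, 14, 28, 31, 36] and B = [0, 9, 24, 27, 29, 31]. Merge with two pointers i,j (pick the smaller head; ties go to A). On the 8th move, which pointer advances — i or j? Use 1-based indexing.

i=1 j=1: A[i]=1>B[j]=0 take 0, j++
i=1 j=2: A[i]=1<=B[j]=9 take 1, i++
i=2 j=2: A[i]=6<=B[j]=9 take 6, i++
i=3 j=2: A[i]=10>B[j]=9 take 9, j++
i=3 j=3: A[i]=10<=B[j]=24 take 10, i++
i=4 j=3: A[i]=14<=B[j]=24 take 14, i++
i=5 j=3: A[i]=28>B[j]=24 take 24, j++
i=5 j=4: A[i]=28>B[j]=27 take 27, j++

j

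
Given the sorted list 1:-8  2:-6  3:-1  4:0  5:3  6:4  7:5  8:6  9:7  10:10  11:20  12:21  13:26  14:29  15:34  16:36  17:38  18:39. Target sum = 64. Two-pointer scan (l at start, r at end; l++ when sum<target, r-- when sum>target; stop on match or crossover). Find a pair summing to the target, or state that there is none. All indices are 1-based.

(26, 38)

[1,18] -8+39=31 <64 → l++
[2,18] -6+39=33 <64 → l++
[3,18] -1+39=38 <64 → l++
[4,18] 0+39=39 <64 → l++
[5,18] 3+39=42 <64 → l++
[6,18] 4+39=43 <64 → l++
[7,18] 5+39=44 <64 → l++
[8,18] 6+39=45 <64 → l++
[9,18] 7+39=46 <64 → l++
[10,18] 10+39=49 <64 → l++
[11,18] 20+39=59 <64 → l++
[12,18] 21+39=60 <64 → l++
[13,18] 26+39=65 >64 → r--
[13,17] 26+38=64 → found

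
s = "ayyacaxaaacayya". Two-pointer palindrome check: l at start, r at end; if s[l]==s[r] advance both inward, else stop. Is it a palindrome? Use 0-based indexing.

not a palindrome (mismatch at 6,8)

[0,14] 'a'=='a' → l++,r--
[1,13] 'y'=='y' → l++,r--
[2,12] 'y'=='y' → l++,r--
[3,11] 'a'=='a' → l++,r--
[4,10] 'c'=='c' → l++,r--
[5,9] 'a'=='a' → l++,r--
[6,8] 'x'!='a' → stop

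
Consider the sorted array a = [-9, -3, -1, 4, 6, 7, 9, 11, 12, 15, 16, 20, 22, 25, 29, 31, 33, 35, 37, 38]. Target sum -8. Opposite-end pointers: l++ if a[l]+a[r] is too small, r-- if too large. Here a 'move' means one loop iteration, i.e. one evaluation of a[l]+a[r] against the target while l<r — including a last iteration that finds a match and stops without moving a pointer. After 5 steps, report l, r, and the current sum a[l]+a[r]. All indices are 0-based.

l=0, r=14, sum=20

[0,19] -9+38=29 >-8 → r--
[0,18] -9+37=28 >-8 → r--
[0,17] -9+35=26 >-8 → r--
[0,16] -9+33=24 >-8 → r--
[0,15] -9+31=22 >-8 → r--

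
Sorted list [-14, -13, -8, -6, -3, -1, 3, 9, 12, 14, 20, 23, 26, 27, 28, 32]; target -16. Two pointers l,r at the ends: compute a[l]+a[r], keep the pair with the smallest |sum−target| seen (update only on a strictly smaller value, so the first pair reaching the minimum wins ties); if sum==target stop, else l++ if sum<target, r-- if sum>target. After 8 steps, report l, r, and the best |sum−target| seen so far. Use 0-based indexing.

l=0, r=7, best |Δ|=14

l=0 r=15: -14+32=18 d=34 *, r--
l=0 r=14: -14+28=14 d=30 *, r--
l=0 r=13: -14+27=13 d=29 *, r--
l=0 r=12: -14+26=12 d=28 *, r--
l=0 r=11: -14+23=9 d=25 *, r--
l=0 r=10: -14+20=6 d=22 *, r--
l=0 r=9: -14+14=0 d=16 *, r--
l=0 r=8: -14+12=-2 d=14 *, r--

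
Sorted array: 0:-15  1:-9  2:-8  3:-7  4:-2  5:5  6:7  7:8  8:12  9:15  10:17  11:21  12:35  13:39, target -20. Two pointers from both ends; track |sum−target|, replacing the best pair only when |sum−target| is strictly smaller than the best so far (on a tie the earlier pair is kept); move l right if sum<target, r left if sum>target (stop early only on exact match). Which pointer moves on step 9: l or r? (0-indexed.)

[0,13] -15+39=24 d=44 * → r--
[0,12] -15+35=20 d=40 * → r--
[0,11] -15+21=6 d=26 * → r--
[0,10] -15+17=2 d=22 * → r--
[0,9] -15+15=0 d=20 * → r--
[0,8] -15+12=-3 d=17 * → r--
[0,7] -15+8=-7 d=13 * → r--
[0,6] -15+7=-8 d=12 * → r--
[0,5] -15+5=-10 d=10 * → r--

r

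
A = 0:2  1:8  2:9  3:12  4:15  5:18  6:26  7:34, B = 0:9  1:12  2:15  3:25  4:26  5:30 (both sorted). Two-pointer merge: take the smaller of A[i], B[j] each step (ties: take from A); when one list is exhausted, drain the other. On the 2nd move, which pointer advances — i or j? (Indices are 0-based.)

[i=0,j=0] A[i]=2<=B[j]=9 take 2 → i++
[i=1,j=0] A[i]=8<=B[j]=9 take 8 → i++

i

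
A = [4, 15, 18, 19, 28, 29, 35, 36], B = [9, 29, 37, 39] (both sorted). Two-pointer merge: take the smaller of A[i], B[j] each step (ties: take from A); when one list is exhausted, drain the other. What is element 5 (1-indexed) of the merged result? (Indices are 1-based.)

merged[5] = 19

[i=1,j=1] A[i]=4<=B[j]=9 take 4 → i++
[i=2,j=1] A[i]=15>B[j]=9 take 9 → j++
[i=2,j=2] A[i]=15<=B[j]=29 take 15 → i++
[i=3,j=2] A[i]=18<=B[j]=29 take 18 → i++
[i=4,j=2] A[i]=19<=B[j]=29 take 19 → i++
[i=5,j=2] A[i]=28<=B[j]=29 take 28 → i++
[i=6,j=2] A[i]=29<=B[j]=29 take 29 → i++
[i=7,j=2] A[i]=35>B[j]=29 take 29 → j++
[i=7,j=3] A[i]=35<=B[j]=37 take 35 → i++
[i=8,j=3] A[i]=36<=B[j]=37 take 36 → i++
[i=9,j=3] A done, take B[j]=37 → j++
[i=9,j=4] A done, take B[j]=39 → j++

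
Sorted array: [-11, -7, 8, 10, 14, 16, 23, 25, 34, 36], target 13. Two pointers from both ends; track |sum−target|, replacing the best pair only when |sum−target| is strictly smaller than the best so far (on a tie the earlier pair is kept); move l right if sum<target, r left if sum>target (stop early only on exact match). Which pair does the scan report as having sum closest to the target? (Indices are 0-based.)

pair (-11, 25) with sum 14 (|Δ|=1)

[0,9] -11+36=25 d=12 * → r--
[0,8] -11+34=23 d=10 * → r--
[0,7] -11+25=14 d=1 * → r--
[0,6] -11+23=12 d=1 → l++
[1,6] -7+23=16 d=3 → r--
[1,5] -7+16=9 d=4 → l++
[2,5] 8+16=24 d=11 → r--
[2,4] 8+14=22 d=9 → r--
[2,3] 8+10=18 d=5 → r--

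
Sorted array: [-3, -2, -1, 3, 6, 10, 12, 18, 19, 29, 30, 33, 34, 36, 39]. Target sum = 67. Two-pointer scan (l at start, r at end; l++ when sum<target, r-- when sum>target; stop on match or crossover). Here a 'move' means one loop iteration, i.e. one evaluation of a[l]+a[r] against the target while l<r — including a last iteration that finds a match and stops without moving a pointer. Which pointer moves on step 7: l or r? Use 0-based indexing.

[0,14] -3+39=36 <67 → l++
[1,14] -2+39=37 <67 → l++
[2,14] -1+39=38 <67 → l++
[3,14] 3+39=42 <67 → l++
[4,14] 6+39=45 <67 → l++
[5,14] 10+39=49 <67 → l++
[6,14] 12+39=51 <67 → l++

l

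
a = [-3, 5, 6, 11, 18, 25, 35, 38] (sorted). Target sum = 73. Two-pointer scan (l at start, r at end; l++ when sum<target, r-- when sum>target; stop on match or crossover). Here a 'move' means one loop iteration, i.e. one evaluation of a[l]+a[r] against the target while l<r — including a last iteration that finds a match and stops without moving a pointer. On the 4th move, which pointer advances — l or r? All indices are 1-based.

l

[1,8] -3+38=35 <73 → l++
[2,8] 5+38=43 <73 → l++
[3,8] 6+38=44 <73 → l++
[4,8] 11+38=49 <73 → l++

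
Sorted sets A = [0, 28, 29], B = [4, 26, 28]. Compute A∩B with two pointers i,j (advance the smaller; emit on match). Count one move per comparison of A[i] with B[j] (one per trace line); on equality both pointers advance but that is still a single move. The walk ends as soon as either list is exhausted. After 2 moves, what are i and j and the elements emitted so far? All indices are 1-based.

[i=1,j=1] 0<4 → i++
[i=2,j=1] 28>4 → j++

i=2, j=2, emitted=[]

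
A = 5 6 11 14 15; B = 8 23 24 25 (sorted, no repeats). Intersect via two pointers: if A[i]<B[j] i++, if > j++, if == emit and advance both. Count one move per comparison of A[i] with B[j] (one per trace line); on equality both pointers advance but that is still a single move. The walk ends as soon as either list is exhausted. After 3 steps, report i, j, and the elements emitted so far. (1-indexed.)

[i=1,j=1] 5<8 → i++
[i=2,j=1] 6<8 → i++
[i=3,j=1] 11>8 → j++

i=3, j=2, emitted=[]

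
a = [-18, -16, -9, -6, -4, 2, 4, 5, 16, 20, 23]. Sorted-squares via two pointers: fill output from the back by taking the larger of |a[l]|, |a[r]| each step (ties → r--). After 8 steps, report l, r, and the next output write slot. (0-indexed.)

[0,10] |-18|<=|23| out[10]=529 → r--
[0,9] |-18|<=|20| out[9]=400 → r--
[0,8] |-18|>|16| out[8]=324 → l++
[1,8] |-16|<=|16| out[7]=256 → r--
[1,7] |-16|>|5| out[6]=256 → l++
[2,7] |-9|>|5| out[5]=81 → l++
[3,7] |-6|>|5| out[4]=36 → l++
[4,7] |-4|<=|5| out[3]=25 → r--

l=4, r=6, next write slot=2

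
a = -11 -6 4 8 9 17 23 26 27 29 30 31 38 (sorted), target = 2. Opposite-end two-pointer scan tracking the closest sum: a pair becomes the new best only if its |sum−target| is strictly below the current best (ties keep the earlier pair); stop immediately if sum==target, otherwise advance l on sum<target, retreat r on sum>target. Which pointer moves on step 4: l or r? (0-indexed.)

l=0 r=12: -11+38=27 d=25 *, r--
l=0 r=11: -11+31=20 d=18 *, r--
l=0 r=10: -11+30=19 d=17 *, r--
l=0 r=9: -11+29=18 d=16 *, r--

r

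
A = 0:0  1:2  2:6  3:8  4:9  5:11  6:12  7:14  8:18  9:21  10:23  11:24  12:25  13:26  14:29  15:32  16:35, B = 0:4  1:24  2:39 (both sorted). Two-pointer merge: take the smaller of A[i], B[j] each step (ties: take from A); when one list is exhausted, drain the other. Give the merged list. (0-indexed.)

i=0 j=0: A[i]=0<=B[j]=4 take 0, i++
i=1 j=0: A[i]=2<=B[j]=4 take 2, i++
i=2 j=0: A[i]=6>B[j]=4 take 4, j++
i=2 j=1: A[i]=6<=B[j]=24 take 6, i++
i=3 j=1: A[i]=8<=B[j]=24 take 8, i++
i=4 j=1: A[i]=9<=B[j]=24 take 9, i++
i=5 j=1: A[i]=11<=B[j]=24 take 11, i++
i=6 j=1: A[i]=12<=B[j]=24 take 12, i++
i=7 j=1: A[i]=14<=B[j]=24 take 14, i++
i=8 j=1: A[i]=18<=B[j]=24 take 18, i++
i=9 j=1: A[i]=21<=B[j]=24 take 21, i++
i=10 j=1: A[i]=23<=B[j]=24 take 23, i++
i=11 j=1: A[i]=24<=B[j]=24 take 24, i++
i=12 j=1: A[i]=25>B[j]=24 take 24, j++
i=12 j=2: A[i]=25<=B[j]=39 take 25, i++
i=13 j=2: A[i]=26<=B[j]=39 take 26, i++
i=14 j=2: A[i]=29<=B[j]=39 take 29, i++
i=15 j=2: A[i]=32<=B[j]=39 take 32, i++
i=16 j=2: A[i]=35<=B[j]=39 take 35, i++
i=17 j=2: A done, take B[j]=39, j++

[0, 2, 4, 6, 8, 9, 11, 12, 14, 18, 21, 23, 24, 24, 25, 26, 29, 32, 35, 39]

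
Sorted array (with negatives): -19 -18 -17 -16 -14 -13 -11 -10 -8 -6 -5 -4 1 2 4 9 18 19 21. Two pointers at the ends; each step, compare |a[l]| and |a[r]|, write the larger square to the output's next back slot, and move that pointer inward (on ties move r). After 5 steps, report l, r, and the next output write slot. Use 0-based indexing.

l=2, r=15, next write slot=13

[0,18] |-19|<=|21| out[18]=441 → r--
[0,17] |-19|<=|19| out[17]=361 → r--
[0,16] |-19|>|18| out[16]=361 → l++
[1,16] |-18|<=|18| out[15]=324 → r--
[1,15] |-18|>|9| out[14]=324 → l++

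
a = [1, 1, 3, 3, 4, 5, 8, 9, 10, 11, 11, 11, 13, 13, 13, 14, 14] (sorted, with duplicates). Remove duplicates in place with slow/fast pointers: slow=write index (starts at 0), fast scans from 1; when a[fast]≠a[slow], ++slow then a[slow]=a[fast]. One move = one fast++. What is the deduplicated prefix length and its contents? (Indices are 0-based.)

length 10; prefix = [1, 3, 4, 5, 8, 9, 10, 11, 13, 14]

(s=0,f=1) a[fast]=1=a[slow] dup → fast++
(s=0,f=2) a[fast]=3≠a[slow]=1 write a[1]=3 → slow++,fast++
(s=1,f=3) a[fast]=3=a[slow] dup → fast++
(s=1,f=4) a[fast]=4≠a[slow]=3 write a[2]=4 → slow++,fast++
(s=2,f=5) a[fast]=5≠a[slow]=4 write a[3]=5 → slow++,fast++
(s=3,f=6) a[fast]=8≠a[slow]=5 write a[4]=8 → slow++,fast++
(s=4,f=7) a[fast]=9≠a[slow]=8 write a[5]=9 → slow++,fast++
(s=5,f=8) a[fast]=10≠a[slow]=9 write a[6]=10 → slow++,fast++
(s=6,f=9) a[fast]=11≠a[slow]=10 write a[7]=11 → slow++,fast++
(s=7,f=10) a[fast]=11=a[slow] dup → fast++
(s=7,f=11) a[fast]=11=a[slow] dup → fast++
(s=7,f=12) a[fast]=13≠a[slow]=11 write a[8]=13 → slow++,fast++
(s=8,f=13) a[fast]=13=a[slow] dup → fast++
(s=8,f=14) a[fast]=13=a[slow] dup → fast++
(s=8,f=15) a[fast]=14≠a[slow]=13 write a[9]=14 → slow++,fast++
(s=9,f=16) a[fast]=14=a[slow] dup → fast++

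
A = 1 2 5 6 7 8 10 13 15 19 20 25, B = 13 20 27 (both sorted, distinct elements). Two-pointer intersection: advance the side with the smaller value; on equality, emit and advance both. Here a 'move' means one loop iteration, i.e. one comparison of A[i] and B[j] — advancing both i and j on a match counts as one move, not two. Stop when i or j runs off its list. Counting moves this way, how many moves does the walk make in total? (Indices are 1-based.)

i=1 j=1: 1<13, i++
i=2 j=1: 2<13, i++
i=3 j=1: 5<13, i++
i=4 j=1: 6<13, i++
i=5 j=1: 7<13, i++
i=6 j=1: 8<13, i++
i=7 j=1: 10<13, i++
i=8 j=1: 13==13 emit, i++,j++
i=9 j=2: 15<20, i++
i=10 j=2: 19<20, i++
i=11 j=2: 20==20 emit, i++,j++
i=12 j=3: 25<27, i++

12 moves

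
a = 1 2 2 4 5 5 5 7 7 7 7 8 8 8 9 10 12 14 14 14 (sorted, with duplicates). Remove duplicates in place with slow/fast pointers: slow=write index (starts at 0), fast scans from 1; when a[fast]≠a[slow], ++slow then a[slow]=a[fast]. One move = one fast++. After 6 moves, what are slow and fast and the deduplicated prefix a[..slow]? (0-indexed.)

slow=0 fast=1: a[fast]=2≠a[slow]=1 write a[1]=2, slow++,fast++
slow=1 fast=2: a[fast]=2=a[slow] dup, fast++
slow=1 fast=3: a[fast]=4≠a[slow]=2 write a[2]=4, slow++,fast++
slow=2 fast=4: a[fast]=5≠a[slow]=4 write a[3]=5, slow++,fast++
slow=3 fast=5: a[fast]=5=a[slow] dup, fast++
slow=3 fast=6: a[fast]=5=a[slow] dup, fast++

slow=3, fast=7, prefix=[1, 2, 4, 5]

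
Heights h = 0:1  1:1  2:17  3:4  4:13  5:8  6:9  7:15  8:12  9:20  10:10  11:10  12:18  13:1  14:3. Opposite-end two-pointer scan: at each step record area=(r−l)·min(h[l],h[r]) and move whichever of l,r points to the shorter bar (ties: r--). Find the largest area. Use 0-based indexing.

[0,14] min(1,3)*14=14 best=14 * → l++
[1,14] min(1,3)*13=13 best=14 → l++
[2,14] min(17,3)*12=36 best=36 * → r--
[2,13] min(17,1)*11=11 best=36 → r--
[2,12] min(17,18)*10=170 best=170 * → l++
[3,12] min(4,18)*9=36 best=170 → l++
[4,12] min(13,18)*8=104 best=170 → l++
[5,12] min(8,18)*7=56 best=170 → l++
[6,12] min(9,18)*6=54 best=170 → l++
[7,12] min(15,18)*5=75 best=170 → l++
[8,12] min(12,18)*4=48 best=170 → l++
[9,12] min(20,18)*3=54 best=170 → r--
[9,11] min(20,10)*2=20 best=170 → r--
[9,10] min(20,10)*1=10 best=170 → r--

max area = 170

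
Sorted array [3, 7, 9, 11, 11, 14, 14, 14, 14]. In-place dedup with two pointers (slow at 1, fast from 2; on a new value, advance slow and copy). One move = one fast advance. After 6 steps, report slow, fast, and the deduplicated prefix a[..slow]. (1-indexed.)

slow=5, fast=8, prefix=[3, 7, 9, 11, 14]

(s=1,f=2) a[fast]=7≠a[slow]=3 write a[2]=7 → slow++,fast++
(s=2,f=3) a[fast]=9≠a[slow]=7 write a[3]=9 → slow++,fast++
(s=3,f=4) a[fast]=11≠a[slow]=9 write a[4]=11 → slow++,fast++
(s=4,f=5) a[fast]=11=a[slow] dup → fast++
(s=4,f=6) a[fast]=14≠a[slow]=11 write a[5]=14 → slow++,fast++
(s=5,f=7) a[fast]=14=a[slow] dup → fast++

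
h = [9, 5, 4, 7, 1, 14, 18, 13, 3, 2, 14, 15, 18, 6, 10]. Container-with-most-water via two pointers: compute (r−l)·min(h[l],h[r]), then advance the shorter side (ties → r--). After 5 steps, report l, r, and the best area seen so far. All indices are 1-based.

[1,15] min(9,10)*14=126 best=126 * → l++
[2,15] min(5,10)*13=65 best=126 → l++
[3,15] min(4,10)*12=48 best=126 → l++
[4,15] min(7,10)*11=77 best=126 → l++
[5,15] min(1,10)*10=10 best=126 → l++

l=6, r=15, best area=126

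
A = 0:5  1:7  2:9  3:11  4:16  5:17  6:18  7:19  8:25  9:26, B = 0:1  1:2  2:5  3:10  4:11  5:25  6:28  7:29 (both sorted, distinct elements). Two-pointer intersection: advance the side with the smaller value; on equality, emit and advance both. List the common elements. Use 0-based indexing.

[i=0,j=0] 5>1 → j++
[i=0,j=1] 5>2 → j++
[i=0,j=2] 5==5 emit → i++,j++
[i=1,j=3] 7<10 → i++
[i=2,j=3] 9<10 → i++
[i=3,j=3] 11>10 → j++
[i=3,j=4] 11==11 emit → i++,j++
[i=4,j=5] 16<25 → i++
[i=5,j=5] 17<25 → i++
[i=6,j=5] 18<25 → i++
[i=7,j=5] 19<25 → i++
[i=8,j=5] 25==25 emit → i++,j++
[i=9,j=6] 26<28 → i++

intersection = [5, 11, 25]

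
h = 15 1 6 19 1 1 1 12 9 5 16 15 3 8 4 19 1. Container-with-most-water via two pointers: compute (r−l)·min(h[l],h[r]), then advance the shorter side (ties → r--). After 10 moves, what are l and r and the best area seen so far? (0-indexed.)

l=3, r=9, best area=228

l=0 r=16: min(15,1)*16=16 best=16 *, r--
l=0 r=15: min(15,19)*15=225 best=225 *, l++
l=1 r=15: min(1,19)*14=14 best=225, l++
l=2 r=15: min(6,19)*13=78 best=225, l++
l=3 r=15: min(19,19)*12=228 best=228 *, r--
l=3 r=14: min(19,4)*11=44 best=228, r--
l=3 r=13: min(19,8)*10=80 best=228, r--
l=3 r=12: min(19,3)*9=27 best=228, r--
l=3 r=11: min(19,15)*8=120 best=228, r--
l=3 r=10: min(19,16)*7=112 best=228, r--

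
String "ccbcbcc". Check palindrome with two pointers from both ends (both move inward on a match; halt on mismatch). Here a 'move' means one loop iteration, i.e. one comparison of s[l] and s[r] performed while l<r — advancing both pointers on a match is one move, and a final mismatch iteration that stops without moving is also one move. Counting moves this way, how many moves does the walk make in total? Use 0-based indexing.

3 moves

[0,6] 'c'=='c' → l++,r--
[1,5] 'c'=='c' → l++,r--
[2,4] 'b'=='b' → l++,r--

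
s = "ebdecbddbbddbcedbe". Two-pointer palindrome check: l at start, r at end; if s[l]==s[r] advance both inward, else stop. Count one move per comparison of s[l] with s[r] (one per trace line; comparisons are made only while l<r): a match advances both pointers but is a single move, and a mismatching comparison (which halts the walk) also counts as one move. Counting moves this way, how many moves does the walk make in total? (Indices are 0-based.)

l=0 r=17: 'e'=='e', l++,r--
l=1 r=16: 'b'=='b', l++,r--
l=2 r=15: 'd'=='d', l++,r--
l=3 r=14: 'e'=='e', l++,r--
l=4 r=13: 'c'=='c', l++,r--
l=5 r=12: 'b'=='b', l++,r--
l=6 r=11: 'd'=='d', l++,r--
l=7 r=10: 'd'=='d', l++,r--
l=8 r=9: 'b'=='b', l++,r--

9 moves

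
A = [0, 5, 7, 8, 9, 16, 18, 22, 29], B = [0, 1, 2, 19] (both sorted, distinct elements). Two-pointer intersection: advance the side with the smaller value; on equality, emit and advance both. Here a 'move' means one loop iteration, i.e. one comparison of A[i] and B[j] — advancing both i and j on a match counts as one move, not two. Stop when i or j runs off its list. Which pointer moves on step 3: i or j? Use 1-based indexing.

j

i=1 j=1: 0==0 emit, i++,j++
i=2 j=2: 5>1, j++
i=2 j=3: 5>2, j++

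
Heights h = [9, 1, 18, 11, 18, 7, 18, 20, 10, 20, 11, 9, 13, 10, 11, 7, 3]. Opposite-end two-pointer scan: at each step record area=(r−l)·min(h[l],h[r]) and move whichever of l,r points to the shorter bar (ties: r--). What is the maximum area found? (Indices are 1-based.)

l=1 r=17: min(9,3)*16=48 best=48 *, r--
l=1 r=16: min(9,7)*15=105 best=105 *, r--
l=1 r=15: min(9,11)*14=126 best=126 *, l++
l=2 r=15: min(1,11)*13=13 best=126, l++
l=3 r=15: min(18,11)*12=132 best=132 *, r--
l=3 r=14: min(18,10)*11=110 best=132, r--
l=3 r=13: min(18,13)*10=130 best=132, r--
l=3 r=12: min(18,9)*9=81 best=132, r--
l=3 r=11: min(18,11)*8=88 best=132, r--
l=3 r=10: min(18,20)*7=126 best=132, l++
l=4 r=10: min(11,20)*6=66 best=132, l++
l=5 r=10: min(18,20)*5=90 best=132, l++
l=6 r=10: min(7,20)*4=28 best=132, l++
l=7 r=10: min(18,20)*3=54 best=132, l++
l=8 r=10: min(20,20)*2=40 best=132, r--
l=8 r=9: min(20,10)*1=10 best=132, r--

max area = 132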